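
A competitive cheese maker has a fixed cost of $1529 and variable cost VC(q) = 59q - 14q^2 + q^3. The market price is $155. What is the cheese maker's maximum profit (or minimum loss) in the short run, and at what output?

Profit = -$89 at q = 12

AVC = 59 - 14q + q^2; min AVC = $10 at q = 7. Since P = $155 ≥ min AVC, the firm produces.
With MC = 59 - 28q + 3q^2, P = MC on the upward-sloping part at q* = 12.
TR = 155·12 = 1860. TC = 1529 + 420 = 1949. Profit = 1860 − 1949 = -$89.
By producing, the firm covers all variable cost plus $1440 of fixed cost; shutting down would lose the full $1529.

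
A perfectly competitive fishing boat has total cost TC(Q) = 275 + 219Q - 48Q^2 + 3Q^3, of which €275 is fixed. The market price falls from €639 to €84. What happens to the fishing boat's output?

Output falls from 14 to 9

AVC = 219 - 48Q + 3Q^2, minimized at Q = 8 where min AVC = €27. MC = 219 - 96Q + 9Q^2.
With P = €639 above the shutdown price, P = MC gives Q = 14.
At P = €84 ≥ min AVC, set P = MC: Q = 9. The firm stays open but cuts output.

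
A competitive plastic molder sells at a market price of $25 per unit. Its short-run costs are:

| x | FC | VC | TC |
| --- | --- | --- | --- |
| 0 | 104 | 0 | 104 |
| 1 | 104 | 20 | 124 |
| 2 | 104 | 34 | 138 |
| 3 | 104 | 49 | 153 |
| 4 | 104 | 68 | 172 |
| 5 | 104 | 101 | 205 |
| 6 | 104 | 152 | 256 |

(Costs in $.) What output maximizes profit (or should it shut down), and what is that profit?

Profit at each row (π = 25x − TC): x=0: -104; x=1: -99; x=2: -88; x=3: -78; x=4: -72; x=5: -80; x=6: -106.
Profit is maximized at x = 4. AVC there is 68/4 = $17 ≤ P, so producing beats shutting down (which would give -$104).

x = 4; profit = -$72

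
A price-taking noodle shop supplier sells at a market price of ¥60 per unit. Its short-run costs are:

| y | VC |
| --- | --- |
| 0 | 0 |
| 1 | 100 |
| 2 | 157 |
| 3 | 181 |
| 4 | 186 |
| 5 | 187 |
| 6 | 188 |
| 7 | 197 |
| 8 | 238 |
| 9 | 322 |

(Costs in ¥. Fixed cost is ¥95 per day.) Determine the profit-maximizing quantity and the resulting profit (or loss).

Tabulate TR − TC: y=0: -95; y=1: -135; y=2: -132; y=3: -96; y=4: -41; y=5: 18; y=6: 77; y=7: 128; y=8: 147; y=9: 123.
Profit is maximized at y = 8. AVC there is 238/8 = ¥29.75 ≤ P, so producing beats shutting down (which would give -¥95).

y = 8; profit = ¥147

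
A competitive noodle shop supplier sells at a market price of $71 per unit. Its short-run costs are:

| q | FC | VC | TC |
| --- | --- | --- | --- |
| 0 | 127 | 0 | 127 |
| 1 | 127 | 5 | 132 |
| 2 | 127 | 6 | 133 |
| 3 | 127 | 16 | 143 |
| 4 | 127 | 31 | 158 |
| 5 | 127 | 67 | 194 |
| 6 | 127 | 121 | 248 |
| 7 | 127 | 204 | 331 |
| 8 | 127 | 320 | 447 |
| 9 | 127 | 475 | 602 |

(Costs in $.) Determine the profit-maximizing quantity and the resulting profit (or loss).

Compute π = P·q − TC at each output: q=0: -127; q=1: -61; q=2: 9; q=3: 70; q=4: 126; q=5: 161; q=6: 178; q=7: 166; q=8: 121; q=9: 37.
Profit is maximized at q = 6. AVC there is 121/6 = $20.17 ≤ P, so producing beats shutting down (which would give -$127).

q = 6; profit = $178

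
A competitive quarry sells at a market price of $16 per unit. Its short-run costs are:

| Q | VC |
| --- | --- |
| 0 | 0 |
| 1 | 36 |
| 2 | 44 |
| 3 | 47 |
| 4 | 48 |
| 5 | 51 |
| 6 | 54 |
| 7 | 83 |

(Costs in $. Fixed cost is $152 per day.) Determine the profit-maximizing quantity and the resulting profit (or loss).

Profit at each row (π = 16Q − TC): Q=0: -152; Q=1: -172; Q=2: -164; Q=3: -151; Q=4: -136; Q=5: -123; Q=6: -110; Q=7: -123.
Profit is maximized at Q = 6. AVC there is 54/6 = $9 ≤ P, so producing beats shutting down (which would give -$152).

Q = 6; profit = -$110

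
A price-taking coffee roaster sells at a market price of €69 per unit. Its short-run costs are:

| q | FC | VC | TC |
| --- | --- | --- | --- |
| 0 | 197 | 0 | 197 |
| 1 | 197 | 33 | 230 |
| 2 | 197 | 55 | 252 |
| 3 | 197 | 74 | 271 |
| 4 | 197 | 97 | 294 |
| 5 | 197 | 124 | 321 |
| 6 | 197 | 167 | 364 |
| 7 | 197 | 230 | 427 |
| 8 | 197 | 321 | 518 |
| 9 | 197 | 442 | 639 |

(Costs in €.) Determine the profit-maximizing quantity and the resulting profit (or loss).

q = 7; profit = €56

Compute π = P·q − TC at each output: q=0: -197; q=1: -161; q=2: -114; q=3: -64; q=4: -18; q=5: 24; q=6: 50; q=7: 56; q=8: 34; q=9: -18.
Profit is maximized at q = 7. AVC there is 230/7 = €32.86 ≤ P, so producing beats shutting down (which would give -€197).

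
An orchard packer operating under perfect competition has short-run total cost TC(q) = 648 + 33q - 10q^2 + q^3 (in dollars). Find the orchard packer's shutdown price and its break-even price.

Shutdown price = $8; break-even price = $96

Shutdown price = min AVC. AVC = 33 - 10q + q^2, with vertex at q = 5 and minimum $8.
ATC = 648/q + 33 - 10q + q^2. Setting dATC/dq = −648/q^2 − 10 + 2q = 0 gives q = 9 (since 2·9^3 − 10·9^2 = 648).
min ATC = 648/9 + 33 − 10·9 + 9^2 = $96. That is the break-even price.
Between these two prices the firm operates at a loss; above $96 it earns a profit.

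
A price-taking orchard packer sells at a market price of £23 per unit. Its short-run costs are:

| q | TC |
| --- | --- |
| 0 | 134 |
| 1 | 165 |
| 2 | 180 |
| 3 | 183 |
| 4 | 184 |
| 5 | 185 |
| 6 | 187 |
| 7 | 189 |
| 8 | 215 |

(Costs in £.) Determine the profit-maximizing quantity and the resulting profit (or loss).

q = 7; profit = -£28

Profit at each row (π = 23q − TC): q=0: -134; q=1: -142; q=2: -134; q=3: -114; q=4: -92; q=5: -70; q=6: -49; q=7: -28; q=8: -31.
Profit is maximized at q = 7. AVC there is 55/7 = £7.86 ≤ P, so producing beats shutting down (which would give -£134).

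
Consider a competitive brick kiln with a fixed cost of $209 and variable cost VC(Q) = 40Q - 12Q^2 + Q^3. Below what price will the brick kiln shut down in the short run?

$4 per unit

Short-run supply begins at min AVC. From VC = 40Q - 12Q^2 + Q^3, AVC = 40 - 12Q + Q^2.
dAVC/dQ = -12 + 2Q = 0 gives Q = 6. min AVC = 40 - 12·6 + 6^2 = 4.
For P < $4 the firm produces nothing.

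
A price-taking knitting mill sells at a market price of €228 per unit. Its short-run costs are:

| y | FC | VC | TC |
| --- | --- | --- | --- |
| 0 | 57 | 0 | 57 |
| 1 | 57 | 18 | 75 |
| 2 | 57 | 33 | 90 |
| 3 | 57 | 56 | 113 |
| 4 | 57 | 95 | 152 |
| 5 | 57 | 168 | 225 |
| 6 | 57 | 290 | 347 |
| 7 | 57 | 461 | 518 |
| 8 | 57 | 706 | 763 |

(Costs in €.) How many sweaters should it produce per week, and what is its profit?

Compute π = P·y − TC at each output: y=0: -57; y=1: 153; y=2: 366; y=3: 571; y=4: 760; y=5: 915; y=6: 1021; y=7: 1078; y=8: 1061.
Profit is maximized at y = 7. AVC there is 461/7 = €65.86 ≤ P, so producing beats shutting down (which would give -€57).

y = 7; profit = €1078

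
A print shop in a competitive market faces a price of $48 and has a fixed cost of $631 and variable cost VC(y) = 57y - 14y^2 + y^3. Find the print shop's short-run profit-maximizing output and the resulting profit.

Profit = -$307 at y = 9

AVC = 57 - 14y + y^2 has its minimum $8 at y = 7; price $48 clears that bar, so the firm operates.
MC = 57 - 28y + 3y^2. Setting P = MC and taking the root on the rising branch gives y* = 9.
TR = 48·9 = 432. TC = 631 + 108 = 739. Profit = 432 − 739 = -$307.
Shutting down would mean losing the fixed cost of $631, so operating at a loss of $307 is better by $324.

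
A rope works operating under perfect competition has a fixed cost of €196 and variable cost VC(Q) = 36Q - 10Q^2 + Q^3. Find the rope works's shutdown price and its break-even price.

Shutdown price = €11; break-even price = €43

Shutdown price = min AVC. AVC = 36 - 10Q + Q^2, with vertex at Q = 5 and minimum €11.
ATC = 196/Q + 36 - 10Q + Q^2. Setting dATC/dQ = −196/Q^2 − 10 + 2Q = 0 gives Q = 7 (since 2·7^3 − 10·7^2 = 196).
min ATC = 196/7 + 36 − 10·7 + 7^2 = €43. That is the break-even price.
Between these two prices the firm operates at a loss; above €43 it earns a profit.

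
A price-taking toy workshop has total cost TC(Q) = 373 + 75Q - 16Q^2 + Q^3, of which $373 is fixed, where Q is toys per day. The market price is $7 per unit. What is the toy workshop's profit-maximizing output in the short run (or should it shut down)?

Strip out fixed cost: VC = 75Q - 16Q^2 + Q^3. Then AVC = 75 - 16Q + Q^2 and MC = 75 - 32Q + 3Q^2.
The AVC parabola has its vertex at Q = 16/2 = 8, where AVC = 75 - 16·8 + 8^2 = $11.
Since P = $7 < min AVC = $11, price fails to cover variable cost at any output.
The firm minimizes its loss by shutting down and losing only its fixed cost of $373.

Shut down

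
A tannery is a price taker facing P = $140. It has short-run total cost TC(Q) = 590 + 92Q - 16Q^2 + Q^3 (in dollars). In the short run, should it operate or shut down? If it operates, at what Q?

Produce at Q = 12

Variable cost is VC = 92Q - 16Q^2 + Q^3, so AVC = VC/Q = 92 - 16Q + Q^2 and MC = dTC/dQ = 92 - 32Q + 3Q^2.
AVC is minimized where dAVC/dQ = -16 + 2Q = 0, at Q = 8; min AVC = 92 - 16·8 + 8^2 = $28.
P = $140 exceeds min AVC = $28, so the firm stays open.
Solving P = MC: -48 - 32Q + 3Q^2 = 0 ⇒ Q = -4/3 or 12. On the upward-sloping branch, Q* = 12.
Check: AVC at Q = 12 is $44 ≤ P, so revenue covers variable cost.
Profit = P·Q − TC = 140·12 − 1118 = $562.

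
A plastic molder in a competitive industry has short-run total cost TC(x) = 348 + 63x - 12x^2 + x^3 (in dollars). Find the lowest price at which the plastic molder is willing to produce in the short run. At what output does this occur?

$27 per unit, at x = 6

The firm shuts down when price falls below the minimum of average variable cost. AVC = VC/x = 63 - 12x + x^2.
dAVC/dx = -12 + 2x = 0 gives x = 6. min AVC = 63 - 12·6 + 6^2 = 27.
For P < $27 the firm produces nothing.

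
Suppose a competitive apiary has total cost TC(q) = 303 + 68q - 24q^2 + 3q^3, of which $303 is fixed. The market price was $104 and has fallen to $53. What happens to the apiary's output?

Output falls from 6 to 5

MC = 68 - 48q + 9q^2; the shutdown threshold is min AVC = $20 (at q = 4).
At P = $104 ≥ min AVC, set P = MC on the rising branch: q = 6.
At P = $53 ≥ min AVC, set P = MC: q = 5. The firm stays open but cuts output.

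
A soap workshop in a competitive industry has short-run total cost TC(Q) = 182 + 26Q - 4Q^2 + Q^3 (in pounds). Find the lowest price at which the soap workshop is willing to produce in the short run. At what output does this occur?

The shutdown price is the minimum of AVC. VC = 26Q - 4Q^2 + Q^3, so AVC = 26 - 4Q + Q^2.
At the minimum of AVC, MC = AVC. MC = 26 - 8Q + 3Q^2; setting MC = AVC gives 2Q^2 - 4Q = 0, so Q = 2. min AVC = 22.
So the shutdown price is £22.

£22 per unit, at Q = 2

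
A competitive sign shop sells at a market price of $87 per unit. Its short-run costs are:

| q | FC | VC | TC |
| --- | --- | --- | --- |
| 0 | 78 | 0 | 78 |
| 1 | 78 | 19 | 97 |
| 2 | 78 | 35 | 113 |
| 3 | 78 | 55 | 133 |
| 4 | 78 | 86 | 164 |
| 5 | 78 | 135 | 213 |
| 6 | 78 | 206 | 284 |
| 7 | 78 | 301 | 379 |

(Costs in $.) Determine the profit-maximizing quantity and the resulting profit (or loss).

q = 6; profit = $238

Compute π = P·q − TC at each output: q=0: -78; q=1: -10; q=2: 61; q=3: 128; q=4: 184; q=5: 222; q=6: 238; q=7: 230.
Profit is maximized at q = 6. AVC there is 206/6 = $34.33 ≤ P, so producing beats shutting down (which would give -$78).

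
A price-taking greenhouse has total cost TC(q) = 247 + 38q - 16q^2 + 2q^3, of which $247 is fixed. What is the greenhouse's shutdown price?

$6 per unit

The shutdown price is the minimum of AVC. VC = 38q - 16q^2 + 2q^3, so AVC = 38 - 16q + 2q^2.
At the minimum of AVC, MC = AVC. MC = 38 - 32q + 6q^2; setting MC = AVC gives 4q^2 - 16q = 0, so q = 4. min AVC = 6.
The firm shuts down for any P below $6.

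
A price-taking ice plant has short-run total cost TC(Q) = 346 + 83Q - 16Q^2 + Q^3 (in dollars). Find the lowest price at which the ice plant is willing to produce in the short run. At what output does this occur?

$19 per unit, at Q = 8

The firm shuts down when price falls below the minimum of average variable cost. AVC = VC/Q = 83 - 16Q + Q^2.
dAVC/dQ = -16 + 2Q = 0 gives Q = 8. min AVC = 83 - 16·8 + 8^2 = 19.
The firm shuts down for any P below $19.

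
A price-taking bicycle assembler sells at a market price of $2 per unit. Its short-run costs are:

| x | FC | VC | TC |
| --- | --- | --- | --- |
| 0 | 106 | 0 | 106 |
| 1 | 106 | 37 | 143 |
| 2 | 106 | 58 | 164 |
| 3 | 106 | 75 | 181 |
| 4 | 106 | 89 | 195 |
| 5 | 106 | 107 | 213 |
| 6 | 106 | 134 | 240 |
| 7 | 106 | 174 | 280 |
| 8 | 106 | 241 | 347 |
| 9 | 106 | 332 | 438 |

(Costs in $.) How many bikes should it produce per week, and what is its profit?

x = 0 (shut down); profit = -$106

Profit at each row (π = 2x − TC): x=0: -106; x=1: -141; x=2: -160; x=3: -175; x=4: -187; x=5: -203; x=6: -228; x=7: -266; x=8: -331; x=9: -420.
Profit is highest at x = 0. Equivalently, the lowest AVC in the table is 107/5 ≈ $21.40 at x = 5, and P = $2 falls below it — price never covers variable cost, so the firm shuts down and loses only its fixed cost.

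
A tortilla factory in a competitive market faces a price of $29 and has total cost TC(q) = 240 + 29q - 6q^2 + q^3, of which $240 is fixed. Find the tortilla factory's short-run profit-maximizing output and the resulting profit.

AVC = 29 - 6q + q^2; min AVC = $20 at q = 3. Since P = $29 ≥ min AVC, the firm produces.
MC = 29 - 12q + 3q^2. Setting P = MC and taking the root on the rising branch gives q* = 4.
TR = 29·4 = 116. TC = 240 + 84 = 324. Profit = 116 − 324 = -$208.
By producing, the firm covers all variable cost plus $32 of fixed cost; shutting down would lose the full $240.

Profit = -$208 at q = 4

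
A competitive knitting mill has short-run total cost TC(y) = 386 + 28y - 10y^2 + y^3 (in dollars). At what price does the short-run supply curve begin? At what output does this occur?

The shutdown price is the minimum of AVC. VC = 28y - 10y^2 + y^3, so AVC = 28 - 10y + y^2.
dAVC/dy = -10 + 2y = 0 gives y = 5. min AVC = 28 - 10·5 + 5^2 = 3.
The firm shuts down for any P below $3.

$3 per unit, at y = 5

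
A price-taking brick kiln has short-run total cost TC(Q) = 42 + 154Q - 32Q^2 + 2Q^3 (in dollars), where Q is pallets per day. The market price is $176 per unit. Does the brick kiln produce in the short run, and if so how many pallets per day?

Strip out fixed cost: VC = 154Q - 32Q^2 + 2Q^3. Then AVC = 154 - 32Q + 2Q^2 and MC = 154 - 64Q + 6Q^2.
The AVC parabola has its vertex at Q = 32/4 = 8, where AVC = 154 - 32·8 + 2·8^2 = $26.
Because $176 ≥ $26, revenue can cover variable cost; the firm operates.
Set P = MC: 176 = 154 - 64Q + 6Q^2 → -22 - 64Q + 6Q^2 = 0. The roots are Q = -1/3 and Q = 11; the profit-maximizing output is on the rising part of MC, so Q* = 11.
Check: AVC at Q = 11 is $44 ≤ P, so revenue covers variable cost.
Profit = P·Q − TC = 176·11 − 526 = $1410.

Produce at Q = 11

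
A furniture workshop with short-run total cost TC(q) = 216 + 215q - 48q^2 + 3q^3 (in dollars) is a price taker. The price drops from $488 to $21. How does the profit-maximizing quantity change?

Output falls from 13 to 0 (the firm shuts down)

AVC = 215 - 48q + 3q^2, minimized at q = 8 where min AVC = $23. MC = 215 - 96q + 9q^2.
With P = $488 above the shutdown price, P = MC gives q = 13.
At P = $21 < min AVC = $23, price no longer covers variable cost at any output, so the firm shuts down: q = 0.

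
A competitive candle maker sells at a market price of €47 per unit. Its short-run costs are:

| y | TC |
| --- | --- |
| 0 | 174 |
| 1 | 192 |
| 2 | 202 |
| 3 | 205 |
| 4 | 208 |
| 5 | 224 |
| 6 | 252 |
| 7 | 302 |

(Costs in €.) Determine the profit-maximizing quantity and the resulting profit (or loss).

Compute π = P·y − TC at each output: y=0: -174; y=1: -145; y=2: -108; y=3: -64; y=4: -20; y=5: 11; y=6: 30; y=7: 27.
Profit is maximized at y = 6. AVC there is 78/6 = €13 ≤ P, so producing beats shutting down (which would give -€174).

y = 6; profit = €30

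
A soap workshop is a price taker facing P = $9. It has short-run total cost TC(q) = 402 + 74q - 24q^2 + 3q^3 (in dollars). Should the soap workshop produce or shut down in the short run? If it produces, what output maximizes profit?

Shut down

Strip out fixed cost: VC = 74q - 24q^2 + 3q^3. Then AVC = 74 - 24q + 3q^2 and MC = 74 - 48q + 9q^2.
AVC hits its minimum where MC = AVC, at q = 4, giving min AVC = 74 - 24·4 + 3·4^2 = $26.
With P < min AVC ($9 < $26), every unit sold adds to the loss.
Best response: produce nothing and absorb the $402 fixed cost.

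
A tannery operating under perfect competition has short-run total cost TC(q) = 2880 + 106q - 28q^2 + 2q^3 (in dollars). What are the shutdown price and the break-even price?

Shutdown price = $8; break-even price = $298

Shutdown price = min AVC. AVC = 106 - 28q + 2q^2, with vertex at q = 7 and minimum $8.
ATC = 2880/q + 106 - 28q + 2q^2. Setting dATC/dq = −2880/q^2 − 28 + 4q = 0 gives q = 12 (since 4·12^3 − 28·12^2 = 2880).
min ATC = 2880/12 + 106 − 28·12 + 2·12^2 = $298. That is the break-even price.
Between these two prices the firm operates at a loss; above $298 it earns a profit.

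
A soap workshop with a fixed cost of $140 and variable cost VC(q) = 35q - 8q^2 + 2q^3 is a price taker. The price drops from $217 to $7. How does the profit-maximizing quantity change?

MC = 35 - 16q + 6q^2; the shutdown threshold is min AVC = $27 (at q = 2).
At P = $217 ≥ min AVC, set P = MC on the rising branch: q = 7.
At P = $7 < min AVC = $27, price no longer covers variable cost at any output, so the firm shuts down: q = 0.

Output falls from 7 to 0 (the firm shuts down)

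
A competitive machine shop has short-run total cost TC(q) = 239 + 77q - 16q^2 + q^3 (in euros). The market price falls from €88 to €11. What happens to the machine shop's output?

MC = 77 - 32q + 3q^2; the shutdown threshold is min AVC = €13 (at q = 8).
With P = €88 above the shutdown price, P = MC gives q = 11.
At P = €11 < min AVC = €13, price no longer covers variable cost at any output, so the firm shuts down: q = 0.

Output falls from 11 to 0 (the firm shuts down)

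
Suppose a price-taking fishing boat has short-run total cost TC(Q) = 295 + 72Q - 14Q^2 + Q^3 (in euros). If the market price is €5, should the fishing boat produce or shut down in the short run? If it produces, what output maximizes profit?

Shut down

Strip out fixed cost: VC = 72Q - 14Q^2 + Q^3. Then AVC = 72 - 14Q + Q^2 and MC = 72 - 28Q + 3Q^2.
AVC is minimized where dAVC/dQ = -14 + 2Q = 0, at Q = 7; min AVC = 72 - 14·7 + 7^2 = €23.
P = €5 lies below min AVC = €23; no output level covers variable cost.
The firm minimizes its loss by shutting down and losing only its fixed cost of €295.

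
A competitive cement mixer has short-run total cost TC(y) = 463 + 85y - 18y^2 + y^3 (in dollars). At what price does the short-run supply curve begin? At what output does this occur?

$4 per unit, at y = 9

The shutdown price is the minimum of AVC. VC = 85y - 18y^2 + y^3, so AVC = 85 - 18y + y^2.
At the minimum of AVC, MC = AVC. MC = 85 - 36y + 3y^2; setting MC = AVC gives 2y^2 - 18y = 0, so y = 9. min AVC = 4.
The firm shuts down for any P below $4.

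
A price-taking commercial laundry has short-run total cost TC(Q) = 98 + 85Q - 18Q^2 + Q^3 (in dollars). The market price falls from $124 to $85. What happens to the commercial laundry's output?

Output falls from 13 to 12

AVC = 85 - 18Q + Q^2, minimized at Q = 9 where min AVC = $4. MC = 85 - 36Q + 3Q^2.
At P = $124 ≥ min AVC, set P = MC on the rising branch: Q = 13.
At P = $85 ≥ min AVC, set P = MC: Q = 12. The firm stays open but cuts output.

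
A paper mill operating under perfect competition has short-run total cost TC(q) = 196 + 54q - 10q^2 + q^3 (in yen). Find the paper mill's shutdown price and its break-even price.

Shutdown price = ¥29; break-even price = ¥61

Shutdown price = min AVC. AVC = 54 - 10q + q^2, with vertex at q = 5 and minimum ¥29.
ATC = 196/q + 54 - 10q + q^2. Setting dATC/dq = −196/q^2 − 10 + 2q = 0 gives q = 7 (since 2·7^3 − 10·7^2 = 196).
min ATC = 196/7 + 54 − 10·7 + 7^2 = ¥61. That is the break-even price.
Between these two prices the firm operates at a loss; above ¥61 it earns a profit.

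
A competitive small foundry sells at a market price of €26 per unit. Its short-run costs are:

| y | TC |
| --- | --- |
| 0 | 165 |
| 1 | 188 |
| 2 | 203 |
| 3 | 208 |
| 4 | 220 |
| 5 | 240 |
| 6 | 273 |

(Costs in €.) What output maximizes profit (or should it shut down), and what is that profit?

Profit at each row (π = 26y − TC): y=0: -165; y=1: -162; y=2: -151; y=3: -130; y=4: -116; y=5: -110; y=6: -117.
Profit is maximized at y = 5. AVC there is 75/5 = €15 ≤ P, so producing beats shutting down (which would give -€165).

y = 5; profit = -€110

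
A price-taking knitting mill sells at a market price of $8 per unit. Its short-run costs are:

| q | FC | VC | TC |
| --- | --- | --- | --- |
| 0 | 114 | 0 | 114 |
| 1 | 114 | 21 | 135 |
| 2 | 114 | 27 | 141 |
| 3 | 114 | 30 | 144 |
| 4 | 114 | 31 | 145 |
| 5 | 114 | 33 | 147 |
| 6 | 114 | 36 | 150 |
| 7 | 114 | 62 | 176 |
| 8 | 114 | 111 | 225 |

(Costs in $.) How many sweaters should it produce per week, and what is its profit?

q = 6; profit = -$102

Tabulate TR − TC: q=0: -114; q=1: -127; q=2: -125; q=3: -120; q=4: -113; q=5: -107; q=6: -102; q=7: -120; q=8: -161.
Profit is maximized at q = 6. AVC there is 36/6 = $6 ≤ P, so producing beats shutting down (which would give -$114).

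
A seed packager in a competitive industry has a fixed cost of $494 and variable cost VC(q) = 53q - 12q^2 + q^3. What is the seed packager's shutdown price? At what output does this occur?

$17 per unit, at q = 6

Short-run supply begins at min AVC. From VC = 53q - 12q^2 + q^3, AVC = 53 - 12q + q^2.
At the minimum of AVC, MC = AVC. MC = 53 - 24q + 3q^2; setting MC = AVC gives 2q^2 - 12q = 0, so q = 6. min AVC = 17.
So the shutdown price is $17.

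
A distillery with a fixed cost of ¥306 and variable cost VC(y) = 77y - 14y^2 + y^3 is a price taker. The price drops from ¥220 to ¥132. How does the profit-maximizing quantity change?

AVC = 77 - 14y + y^2, minimized at y = 7 where min AVC = ¥28. MC = 77 - 28y + 3y^2.
At P = ¥220 ≥ min AVC, set P = MC on the rising branch: y = 13.
At P = ¥132 ≥ min AVC, set P = MC: y = 11. The firm stays open but cuts output.

Output falls from 13 to 11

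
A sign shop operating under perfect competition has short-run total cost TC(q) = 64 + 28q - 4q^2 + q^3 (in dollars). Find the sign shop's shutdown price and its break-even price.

Shutdown price = $24; break-even price = $44

AVC = 28 - 4q + q^2; minimized at q = 2, giving min AVC = $24. That is the shutdown price.
ATC = 64/q + 28 - 4q + q^2. Setting dATC/dq = −64/q^2 − 4 + 2q = 0 gives q = 4 (since 2·4^3 − 4·4^2 = 64).
min ATC = 64/4 + 28 − 4·4 + 4^2 = $44. That is the break-even price.
For $24 ≤ P < $44 the firm produces at a loss; below $24 it shuts down.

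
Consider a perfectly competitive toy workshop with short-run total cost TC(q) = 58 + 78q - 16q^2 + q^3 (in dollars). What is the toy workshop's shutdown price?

$14 per unit

The firm shuts down when price falls below the minimum of average variable cost. AVC = VC/q = 78 - 16q + q^2.
At the minimum of AVC, MC = AVC. MC = 78 - 32q + 3q^2; setting MC = AVC gives 2q^2 - 16q = 0, so q = 8. min AVC = 14.
So the shutdown price is $14.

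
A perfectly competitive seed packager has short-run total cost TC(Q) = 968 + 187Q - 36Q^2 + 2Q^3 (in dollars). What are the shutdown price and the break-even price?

Shutdown price = $25; break-even price = $121

Shutdown price = min AVC. AVC = 187 - 36Q + 2Q^2, with vertex at Q = 9 and minimum $25.
ATC = 968/Q + 187 - 36Q + 2Q^2. Setting dATC/dQ = −968/Q^2 − 36 + 4Q = 0 gives Q = 11 (since 4·11^3 − 36·11^2 = 968).
min ATC = 968/11 + 187 − 36·11 + 2·11^2 = $121. That is the break-even price.
Between these two prices the firm operates at a loss; above $121 it earns a profit.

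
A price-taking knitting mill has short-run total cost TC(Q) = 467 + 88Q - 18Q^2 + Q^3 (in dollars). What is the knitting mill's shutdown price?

$7 per unit

The firm shuts down when price falls below the minimum of average variable cost. AVC = VC/Q = 88 - 18Q + Q^2.
At the minimum of AVC, MC = AVC. MC = 88 - 36Q + 3Q^2; setting MC = AVC gives 2Q^2 - 18Q = 0, so Q = 9. min AVC = 7.
So the shutdown price is $7.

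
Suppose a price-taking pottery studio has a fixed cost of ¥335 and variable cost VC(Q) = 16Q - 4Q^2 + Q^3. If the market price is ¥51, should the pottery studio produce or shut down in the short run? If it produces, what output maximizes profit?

Produce at Q = 5

Strip out fixed cost: VC = 16Q - 4Q^2 + Q^3. Then AVC = 16 - 4Q + Q^2 and MC = 16 - 8Q + 3Q^2.
AVC hits its minimum where MC = AVC, at Q = 2, giving min AVC = 16 - 4·2 + 2^2 = ¥12.
P = ¥51 exceeds min AVC = ¥12, so the firm stays open.
Solving P = MC: -35 - 8Q + 3Q^2 = 0 ⇒ Q = -7/3 or 5. On the upward-sloping branch, Q* = 5.
Check: AVC at Q = 5 is ¥21 ≤ P, so revenue covers variable cost.
Profit = P·Q − TC = 51·5 − 440 = -¥185, a loss, but smaller than the ¥335 fixed cost the firm would lose by shutting down.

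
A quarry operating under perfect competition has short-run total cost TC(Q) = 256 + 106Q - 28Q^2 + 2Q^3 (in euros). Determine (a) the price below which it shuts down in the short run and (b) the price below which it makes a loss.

Shutdown price = min AVC. AVC = 106 - 28Q + 2Q^2, with vertex at Q = 7 and minimum €8.
ATC = 256/Q + 106 - 28Q + 2Q^2. Setting dATC/dQ = −256/Q^2 − 28 + 4Q = 0 gives Q = 8 (since 4·8^3 − 28·8^2 = 256).
min ATC = 256/8 + 106 − 28·8 + 2·8^2 = €42. That is the break-even price.
For €8 ≤ P < €42 the firm produces at a loss; below €8 it shuts down.

Shutdown price = €8; break-even price = €42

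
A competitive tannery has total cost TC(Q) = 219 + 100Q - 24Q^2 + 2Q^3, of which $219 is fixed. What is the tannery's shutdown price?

Short-run supply begins at min AVC. From VC = 100Q - 24Q^2 + 2Q^3, AVC = 100 - 24Q + 2Q^2.
At the minimum of AVC, MC = AVC. MC = 100 - 48Q + 6Q^2; setting MC = AVC gives 4Q^2 - 24Q = 0, so Q = 6. min AVC = 28.
For P < $28 the firm produces nothing.

$28 per unit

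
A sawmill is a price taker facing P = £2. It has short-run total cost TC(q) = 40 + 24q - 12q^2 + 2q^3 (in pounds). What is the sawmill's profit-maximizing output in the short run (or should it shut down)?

Variable cost is VC = 24q - 12q^2 + 2q^3, so AVC = VC/q = 24 - 12q + 2q^2 and MC = dTC/dq = 24 - 24q + 6q^2.
AVC is minimized where dAVC/dq = -12 + 4q = 0, at q = 3; min AVC = 24 - 12·3 + 2·3^2 = £6.
P = £2 lies below min AVC = £6; no output level covers variable cost.
Shutting down limits the loss to fixed cost, £40.

Shut down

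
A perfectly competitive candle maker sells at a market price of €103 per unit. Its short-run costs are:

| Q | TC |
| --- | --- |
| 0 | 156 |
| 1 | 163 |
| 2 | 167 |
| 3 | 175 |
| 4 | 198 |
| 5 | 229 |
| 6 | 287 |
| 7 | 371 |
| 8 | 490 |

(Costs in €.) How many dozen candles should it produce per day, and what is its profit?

Profit at each row (π = 103Q − TC): Q=0: -156; Q=1: -60; Q=2: 39; Q=3: 134; Q=4: 214; Q=5: 286; Q=6: 331; Q=7: 350; Q=8: 334.
Profit is maximized at Q = 7. AVC there is 215/7 = €30.71 ≤ P, so producing beats shutting down (which would give -€156).

Q = 7; profit = €350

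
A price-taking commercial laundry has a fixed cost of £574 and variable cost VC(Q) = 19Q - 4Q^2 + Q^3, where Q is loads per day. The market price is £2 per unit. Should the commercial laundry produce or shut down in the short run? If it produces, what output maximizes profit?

From TC, MC = TC'(Q) = 19 - 8Q + 3Q^2 and AVC = VC/Q = 19 - 4Q + Q^2.
AVC is minimized where dAVC/dQ = -4 + 2Q = 0, at Q = 2; min AVC = 19 - 4·2 + 2^2 = £15.
Since P = £2 < min AVC = £15, price fails to cover variable cost at any output.
The firm minimizes its loss by shutting down and losing only its fixed cost of £574.

Shut down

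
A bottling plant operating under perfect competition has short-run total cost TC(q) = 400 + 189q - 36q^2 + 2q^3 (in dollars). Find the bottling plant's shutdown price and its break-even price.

Shutdown price = min AVC. AVC = 189 - 36q + 2q^2, with vertex at q = 9 and minimum $27.
ATC = 400/q + 189 - 36q + 2q^2. Setting dATC/dq = −400/q^2 − 36 + 4q = 0 gives q = 10 (since 4·10^3 − 36·10^2 = 400).
min ATC = 400/10 + 189 − 36·10 + 2·10^2 = $69. That is the break-even price.
For $27 ≤ P < $69 the firm produces at a loss; below $27 it shuts down.

Shutdown price = $27; break-even price = $69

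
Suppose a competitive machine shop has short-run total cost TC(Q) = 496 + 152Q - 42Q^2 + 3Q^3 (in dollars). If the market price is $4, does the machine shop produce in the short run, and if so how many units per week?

From TC, MC = TC'(Q) = 152 - 84Q + 9Q^2 and AVC = VC/Q = 152 - 42Q + 3Q^2.
The AVC parabola has its vertex at Q = 42/6 = 7, where AVC = 152 - 42·7 + 3·7^2 = $5.
P = $4 lies below min AVC = $5; no output level covers variable cost.
Best response: produce nothing and absorb the $496 fixed cost.

Shut down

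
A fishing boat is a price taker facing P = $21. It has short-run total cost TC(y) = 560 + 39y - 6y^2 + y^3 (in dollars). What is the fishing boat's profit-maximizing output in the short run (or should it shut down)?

Strip out fixed cost: VC = 39y - 6y^2 + y^3. Then AVC = 39 - 6y + y^2 and MC = 39 - 12y + 3y^2.
The AVC parabola has its vertex at y = 6/2 = 3, where AVC = 39 - 6·3 + 3^2 = $30.
With P < min AVC ($21 < $30), every unit sold adds to the loss.
The firm minimizes its loss by shutting down and losing only its fixed cost of $560.

Shut down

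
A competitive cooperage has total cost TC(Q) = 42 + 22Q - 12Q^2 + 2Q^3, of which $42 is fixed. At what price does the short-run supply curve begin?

$4 per unit

Short-run supply begins at min AVC. From VC = 22Q - 12Q^2 + 2Q^3, AVC = 22 - 12Q + 2Q^2.
At the minimum of AVC, MC = AVC. MC = 22 - 24Q + 6Q^2; setting MC = AVC gives 4Q^2 - 12Q = 0, so Q = 3. min AVC = 4.
For P < $4 the firm produces nothing.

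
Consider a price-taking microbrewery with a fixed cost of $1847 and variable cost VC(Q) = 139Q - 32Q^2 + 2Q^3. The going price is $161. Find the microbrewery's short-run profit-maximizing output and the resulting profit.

Profit = -$395 at Q = 11

AVC = 139 - 32Q + 2Q^2; min AVC = $11 at Q = 8. Since P = $161 ≥ min AVC, the firm produces.
With MC = 139 - 64Q + 6Q^2, P = MC on the upward-sloping part at Q* = 11.
TR = 161·11 = 1771. TC = 1847 + 319 = 2166. Profit = 1771 − 2166 = -$395.
Shutting down would mean losing the fixed cost of $1847, so operating at a loss of $395 is better by $1452.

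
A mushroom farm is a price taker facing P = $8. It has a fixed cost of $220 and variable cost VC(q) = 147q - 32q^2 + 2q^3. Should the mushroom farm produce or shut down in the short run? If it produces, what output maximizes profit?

Strip out fixed cost: VC = 147q - 32q^2 + 2q^3. Then AVC = 147 - 32q + 2q^2 and MC = 147 - 64q + 6q^2.
AVC hits its minimum where MC = AVC, at q = 8, giving min AVC = 147 - 32·8 + 2·8^2 = $19.
P = $8 lies below min AVC = $19; no output level covers variable cost.
Shutting down limits the loss to fixed cost, $220.

Shut down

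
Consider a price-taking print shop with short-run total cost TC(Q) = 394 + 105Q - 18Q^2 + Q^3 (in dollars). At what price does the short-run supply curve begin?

$24 per unit

The shutdown price is the minimum of AVC. VC = 105Q - 18Q^2 + Q^3, so AVC = 105 - 18Q + Q^2.
dAVC/dQ = -18 + 2Q = 0 gives Q = 9. min AVC = 105 - 18·9 + 9^2 = 24.
For P < $24 the firm produces nothing.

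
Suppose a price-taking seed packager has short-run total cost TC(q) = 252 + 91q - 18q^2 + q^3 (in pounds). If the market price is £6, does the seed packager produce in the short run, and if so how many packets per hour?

From TC, MC = TC'(q) = 91 - 36q + 3q^2 and AVC = VC/q = 91 - 18q + q^2.
AVC hits its minimum where MC = AVC, at q = 9, giving min AVC = 91 - 18·9 + 9^2 = £10.
P = £6 lies below min AVC = £10; no output level covers variable cost.
Shutting down limits the loss to fixed cost, £252.

Shut down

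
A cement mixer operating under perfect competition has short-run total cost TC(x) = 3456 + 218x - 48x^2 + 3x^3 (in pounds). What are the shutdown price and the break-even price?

Shutdown price = £26; break-even price = £362

AVC = 218 - 48x + 3x^2; minimized at x = 8, giving min AVC = £26. That is the shutdown price.
ATC = 3456/x + 218 - 48x + 3x^2. Setting dATC/dx = −3456/x^2 − 48 + 6x = 0 gives x = 12 (since 6·12^3 − 48·12^2 = 3456).
min ATC = 3456/12 + 218 − 48·12 + 3·12^2 = £362. That is the break-even price.
For £26 ≤ P < £362 the firm produces at a loss; below £26 it shuts down.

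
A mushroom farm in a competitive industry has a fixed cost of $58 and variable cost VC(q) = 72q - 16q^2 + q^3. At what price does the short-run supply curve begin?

The shutdown price is the minimum of AVC. VC = 72q - 16q^2 + q^3, so AVC = 72 - 16q + q^2.
dAVC/dq = -16 + 2q = 0 gives q = 8. min AVC = 72 - 16·8 + 8^2 = 8.
So the shutdown price is $8.

$8 per unit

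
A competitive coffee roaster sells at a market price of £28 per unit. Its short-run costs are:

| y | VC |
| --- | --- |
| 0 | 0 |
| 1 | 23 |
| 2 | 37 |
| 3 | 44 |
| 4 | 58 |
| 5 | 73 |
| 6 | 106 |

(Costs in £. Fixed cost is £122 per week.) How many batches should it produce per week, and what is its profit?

y = 5; profit = -£55

Profit at each row (π = 28y − TC): y=0: -122; y=1: -117; y=2: -103; y=3: -82; y=4: -68; y=5: -55; y=6: -60.
Profit is maximized at y = 5. AVC there is 73/5 = £14.60 ≤ P, so producing beats shutting down (which would give -£122).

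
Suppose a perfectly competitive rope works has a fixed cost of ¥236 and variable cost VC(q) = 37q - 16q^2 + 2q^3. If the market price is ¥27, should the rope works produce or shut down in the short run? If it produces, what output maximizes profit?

Produce at q = 5

From TC, MC = TC'(q) = 37 - 32q + 6q^2 and AVC = VC/q = 37 - 16q + 2q^2.
AVC is minimized where dAVC/dq = -16 + 4q = 0, at q = 4; min AVC = 37 - 16·4 + 2·4^2 = ¥5.
Because ¥27 ≥ ¥5, revenue can cover variable cost; the firm operates.
P = MC gives 10 - 32q + 6q^2 = 0, with roots 1/3 and 5. Take the larger (rising MC): q* = 5.
Check: AVC at q = 5 is ¥7 ≤ P, so revenue covers variable cost.
Profit = P·q − TC = 27·5 − 271 = -¥136, a loss, but smaller than the ¥236 fixed cost the firm would lose by shutting down.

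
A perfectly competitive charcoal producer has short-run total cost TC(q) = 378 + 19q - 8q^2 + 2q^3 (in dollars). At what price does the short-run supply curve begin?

Short-run supply begins at min AVC. From VC = 19q - 8q^2 + 2q^3, AVC = 19 - 8q + 2q^2.
At the minimum of AVC, MC = AVC. MC = 19 - 16q + 6q^2; setting MC = AVC gives 4q^2 - 8q = 0, so q = 2. min AVC = 11.
For P < $11 the firm produces nothing.

$11 per unit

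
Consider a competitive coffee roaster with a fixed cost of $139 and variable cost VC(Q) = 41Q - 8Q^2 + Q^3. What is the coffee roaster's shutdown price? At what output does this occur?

$25 per unit, at Q = 4

The firm shuts down when price falls below the minimum of average variable cost. AVC = VC/Q = 41 - 8Q + Q^2.
dAVC/dQ = -8 + 2Q = 0 gives Q = 4. min AVC = 41 - 8·4 + 4^2 = 25.
So the shutdown price is $25.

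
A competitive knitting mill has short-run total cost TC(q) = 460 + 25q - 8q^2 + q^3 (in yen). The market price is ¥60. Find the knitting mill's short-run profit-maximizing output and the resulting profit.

AVC = 25 - 8q + q^2 has its minimum ¥9 at q = 4; price ¥60 clears that bar, so the firm operates.
With MC = 25 - 16q + 3q^2, P = MC on the upward-sloping part at q* = 7.
TR = 60·7 = 420. TC = 460 + 126 = 586. Profit = 420 − 586 = -¥166.
By producing, the firm covers all variable cost plus ¥294 of fixed cost; shutting down would lose the full ¥460.

Profit = -¥166 at q = 7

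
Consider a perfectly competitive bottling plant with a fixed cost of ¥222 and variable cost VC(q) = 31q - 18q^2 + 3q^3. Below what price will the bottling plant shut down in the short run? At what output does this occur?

The shutdown price is the minimum of AVC. VC = 31q - 18q^2 + 3q^3, so AVC = 31 - 18q + 3q^2.
dAVC/dq = -18 + 6q = 0 gives q = 3. min AVC = 31 - 18·3 + 3·3^2 = 4.
The firm shuts down for any P below ¥4.

¥4 per unit, at q = 3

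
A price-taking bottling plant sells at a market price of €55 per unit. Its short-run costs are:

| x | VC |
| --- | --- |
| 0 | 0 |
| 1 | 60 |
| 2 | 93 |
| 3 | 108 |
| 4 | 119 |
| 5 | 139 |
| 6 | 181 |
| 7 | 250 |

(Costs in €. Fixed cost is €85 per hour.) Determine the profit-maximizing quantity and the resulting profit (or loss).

x = 6; profit = €64

Profit at each row (π = 55x − TC): x=0: -85; x=1: -90; x=2: -68; x=3: -28; x=4: 16; x=5: 51; x=6: 64; x=7: 50.
Profit is maximized at x = 6. AVC there is 181/6 = €30.17 ≤ P, so producing beats shutting down (which would give -€85).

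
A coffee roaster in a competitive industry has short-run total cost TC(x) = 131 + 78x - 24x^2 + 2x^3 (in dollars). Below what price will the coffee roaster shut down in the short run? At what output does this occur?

The shutdown price is the minimum of AVC. VC = 78x - 24x^2 + 2x^3, so AVC = 78 - 24x + 2x^2.
At the minimum of AVC, MC = AVC. MC = 78 - 48x + 6x^2; setting MC = AVC gives 4x^2 - 24x = 0, so x = 6. min AVC = 6.
For P < $6 the firm produces nothing.

$6 per unit, at x = 6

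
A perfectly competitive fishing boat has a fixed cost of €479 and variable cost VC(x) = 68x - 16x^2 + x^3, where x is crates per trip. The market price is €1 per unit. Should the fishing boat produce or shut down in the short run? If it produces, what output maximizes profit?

Shut down

From TC, MC = TC'(x) = 68 - 32x + 3x^2 and AVC = VC/x = 68 - 16x + x^2.
AVC hits its minimum where MC = AVC, at x = 8, giving min AVC = 68 - 16·8 + 8^2 = €4.
With P < min AVC (€1 < €4), every unit sold adds to the loss.
Shutting down limits the loss to fixed cost, €479.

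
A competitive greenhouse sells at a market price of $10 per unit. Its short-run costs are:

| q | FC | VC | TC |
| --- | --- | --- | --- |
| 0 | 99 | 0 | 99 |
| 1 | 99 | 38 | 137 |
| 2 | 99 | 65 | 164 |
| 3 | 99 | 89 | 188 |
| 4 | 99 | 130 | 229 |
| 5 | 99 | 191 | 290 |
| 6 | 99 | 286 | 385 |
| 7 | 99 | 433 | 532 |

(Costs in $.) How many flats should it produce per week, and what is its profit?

q = 0 (shut down); profit = -$99

Compute π = P·q − TC at each output: q=0: -99; q=1: -127; q=2: -144; q=3: -158; q=4: -189; q=5: -240; q=6: -325; q=7: -462.
Profit is highest at q = 0. Equivalently, the lowest AVC in the table is 89/3 ≈ $29.67 at q = 3, and P = $10 falls below it — price never covers variable cost, so the firm shuts down and loses only its fixed cost.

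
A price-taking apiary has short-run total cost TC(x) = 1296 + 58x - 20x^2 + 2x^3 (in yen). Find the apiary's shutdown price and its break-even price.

AVC = 58 - 20x + 2x^2; minimized at x = 5, giving min AVC = ¥8. That is the shutdown price.
ATC = 1296/x + 58 - 20x + 2x^2. Setting dATC/dx = −1296/x^2 − 20 + 4x = 0 gives x = 9 (since 4·9^3 − 20·9^2 = 1296).
min ATC = 1296/9 + 58 − 20·9 + 2·9^2 = ¥184. That is the break-even price.
For ¥8 ≤ P < ¥184 the firm produces at a loss; below ¥8 it shuts down.

Shutdown price = ¥8; break-even price = ¥184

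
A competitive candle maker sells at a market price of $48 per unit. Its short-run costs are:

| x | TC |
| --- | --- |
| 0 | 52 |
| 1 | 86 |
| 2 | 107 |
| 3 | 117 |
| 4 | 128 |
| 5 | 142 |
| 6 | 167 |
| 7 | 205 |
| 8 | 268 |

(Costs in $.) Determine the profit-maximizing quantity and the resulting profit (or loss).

Tabulate TR − TC: x=0: -52; x=1: -38; x=2: -11; x=3: 27; x=4: 64; x=5: 98; x=6: 121; x=7: 131; x=8: 116.
Profit is maximized at x = 7. AVC there is 153/7 = $21.86 ≤ P, so producing beats shutting down (which would give -$52).

x = 7; profit = $131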